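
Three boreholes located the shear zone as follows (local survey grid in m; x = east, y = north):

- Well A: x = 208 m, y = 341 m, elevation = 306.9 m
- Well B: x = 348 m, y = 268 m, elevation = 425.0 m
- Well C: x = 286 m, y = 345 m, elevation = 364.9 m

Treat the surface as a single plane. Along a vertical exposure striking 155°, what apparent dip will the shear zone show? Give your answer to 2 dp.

25.47°

Let the plane be z = a·x + b·y + c.
Well B−Well A: 140a − 73b = 118.1;  Well C−Well A: 78a + 4b = 58.
Solving gives a = 0.75254, b = −0.17458.
Unit vector along 155° is (sin 155°, cos 155°) = (0.4226, -0.9063).
Slope in that direction = a·(0.4226) + b·(-0.9063) = 0.47626.
Apparent dip = arctan|0.47626| = 25.47° (true dip is 37.7°, so apparent ≤ true as expected).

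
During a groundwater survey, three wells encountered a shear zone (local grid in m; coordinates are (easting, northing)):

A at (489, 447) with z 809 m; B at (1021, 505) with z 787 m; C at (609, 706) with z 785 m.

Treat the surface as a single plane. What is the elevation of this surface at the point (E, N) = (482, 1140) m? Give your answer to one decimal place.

Two edge vectors: A→B = (532, 58, -22), A→C = (120, 259, -24).
Normal n = (A→B) × (A→C) = (4306, 10128, 130828).
So ∂z/∂E = −n_x/n_z = −0.032913 and ∂z/∂N = −n_y/n_z = −0.077415.
Intercept c from A: 809 + 16.09 + 34.60 = 859.70.
At (482, 1140): z = −15.9 − 88.3 + 859.70 = 755.6 m.

755.6 m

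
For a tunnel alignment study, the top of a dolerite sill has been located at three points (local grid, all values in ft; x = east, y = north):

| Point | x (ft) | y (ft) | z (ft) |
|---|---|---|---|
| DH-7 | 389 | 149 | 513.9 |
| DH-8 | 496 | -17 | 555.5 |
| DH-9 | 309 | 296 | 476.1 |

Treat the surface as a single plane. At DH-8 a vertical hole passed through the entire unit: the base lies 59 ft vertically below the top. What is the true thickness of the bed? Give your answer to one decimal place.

56.5 ft

Let the plane be z = a·x + b·y + c.
DH-8−DH-7: 107a − 166b = 41.6;  DH-9−DH-7: −80a + 147b = −37.8.
Solving gives a = −0.06517, b = −0.29261.
|∇z| = √(a²+b²) = 0.29978, so dip δ = arctan(0.29978) = 16.69°.
True thickness = vertical thickness × cos δ = 59 × cos 16.69° = 56.5 ft.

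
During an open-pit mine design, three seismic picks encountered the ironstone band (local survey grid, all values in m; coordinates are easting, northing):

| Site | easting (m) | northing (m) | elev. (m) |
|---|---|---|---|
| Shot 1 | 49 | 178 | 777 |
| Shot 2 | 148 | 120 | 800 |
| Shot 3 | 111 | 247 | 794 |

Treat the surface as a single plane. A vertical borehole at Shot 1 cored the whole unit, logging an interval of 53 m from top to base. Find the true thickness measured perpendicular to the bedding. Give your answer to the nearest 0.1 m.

Two edge vectors: Shot 1→Shot 2 = (99, -58, 23), Shot 1→Shot 3 = (62, 69, 17).
Normal n = (Shot 1→Shot 2) × (Shot 1→Shot 3) = (-2573, -257, 10427).
So ∂z/∂easting = −n_x/n_z = 0.24676 and ∂z/∂northing = −n_y/n_z = 0.02465.
|∇z| = √(a²+b²) = 0.24799, so dip δ = arctan(0.24799) = 13.93°.
True thickness = vertical thickness × cos δ = 53 × cos 13.93° = 51.4 m.

51.4 m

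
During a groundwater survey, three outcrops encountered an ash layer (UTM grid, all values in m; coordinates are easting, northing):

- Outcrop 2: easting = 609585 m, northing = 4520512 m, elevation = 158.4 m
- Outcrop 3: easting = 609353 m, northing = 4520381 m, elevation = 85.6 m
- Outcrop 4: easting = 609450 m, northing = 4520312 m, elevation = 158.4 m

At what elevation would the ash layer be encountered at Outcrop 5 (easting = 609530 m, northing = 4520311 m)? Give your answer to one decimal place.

199.3 m

Two edge vectors: Outcrop 2→Outcrop 3 = (-232, -131, -72.8), Outcrop 2→Outcrop 4 = (-135, -200, 0).
Normal n = (Outcrop 2→Outcrop 3) × (Outcrop 2→Outcrop 4) = (-14560, 9828, 28715).
So ∂z/∂easting = −n_x/n_z = 0.507052063 and ∂z/∂northing = −n_y/n_z = −0.342260143.
Intercept c from Outcrop 2: 158.4 − 309091.33 + 1547191.08 = 1238258.15.
At (609530, 4520311): z = 309063.4 − 1547122.3 + 1238258.15 = 199.3 m.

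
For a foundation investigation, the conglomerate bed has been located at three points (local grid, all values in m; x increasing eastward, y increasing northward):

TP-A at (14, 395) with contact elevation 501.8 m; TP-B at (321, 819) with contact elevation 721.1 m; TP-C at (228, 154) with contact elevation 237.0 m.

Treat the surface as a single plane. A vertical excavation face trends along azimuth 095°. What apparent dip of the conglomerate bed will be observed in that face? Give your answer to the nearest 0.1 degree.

Let the plane be z = a·x + b·y + c.
TP-B−TP-A: 307a + 424b = 219.3;  TP-C−TP-A: 214a − 241b = −264.8.
Solving gives a = −0.36075, b = 0.77842.
Unit vector along 095° is (sin 95°, cos 95°) = (0.9962, -0.0872).
Slope in that direction = a·(0.9962) + b·(-0.0872) = −0.42722.
Apparent dip = arctan|0.42722| = 23.1° (true dip is 40.6°, so apparent ≤ true as expected).

23.1°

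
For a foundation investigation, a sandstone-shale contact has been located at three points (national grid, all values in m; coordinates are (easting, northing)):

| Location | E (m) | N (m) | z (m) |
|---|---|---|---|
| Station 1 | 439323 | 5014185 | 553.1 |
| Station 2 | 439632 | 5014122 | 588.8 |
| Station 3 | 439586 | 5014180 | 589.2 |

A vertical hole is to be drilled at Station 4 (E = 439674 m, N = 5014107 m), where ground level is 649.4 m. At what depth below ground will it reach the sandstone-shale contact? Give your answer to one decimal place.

56.5 m

Two edge vectors: Station 1→Station 2 = (309, -63, 35.7), Station 1→Station 3 = (263, -5, 36.1).
Normal n = (Station 1→Station 2) × (Station 1→Station 3) = (-2095.8, -1765.8, 15024).
So ∂z/∂E = −n_x/n_z = 0.139496805 and ∂z/∂N = −n_y/n_z = 0.117531949.
Intercept c from Station 1: 553.1 − 61284.15 − 589326.94 = −650057.99.
At (439674, 5014107): z_contact = 61333.12 + 589317.77 − 650057.99 = 592.90 m.
Depth below ground = 649.4 − 592.90 = 56.5 m.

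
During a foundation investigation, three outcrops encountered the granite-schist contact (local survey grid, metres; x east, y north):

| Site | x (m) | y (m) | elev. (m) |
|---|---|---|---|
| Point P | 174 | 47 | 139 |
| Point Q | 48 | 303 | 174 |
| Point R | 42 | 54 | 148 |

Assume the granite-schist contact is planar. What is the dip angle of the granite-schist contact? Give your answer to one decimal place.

7.0°

Two edge vectors: Point P→Point Q = (-126, 256, 35), Point P→Point R = (-132, 7, 9).
Normal n = (Point P→Point Q) × (Point P→Point R) = (2059, -3486, 32910).
So ∂z/∂x = −n_x/n_z = −0.06256 and ∂z/∂y = −n_y/n_z = 0.10593.
Gradient magnitude |∇z| = √(a² + b²) = √(0.00391 + 0.01122) = 0.12302.
True dip = arctan(0.12302) = 7.0°, dipping toward SSE (azimuth ≈ 149°).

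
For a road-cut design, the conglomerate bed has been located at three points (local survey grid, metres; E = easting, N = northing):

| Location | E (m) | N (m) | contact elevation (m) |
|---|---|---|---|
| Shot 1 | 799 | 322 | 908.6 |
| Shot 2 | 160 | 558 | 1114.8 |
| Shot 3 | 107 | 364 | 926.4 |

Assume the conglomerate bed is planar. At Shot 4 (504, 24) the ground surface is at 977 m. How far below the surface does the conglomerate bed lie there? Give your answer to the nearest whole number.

365 m

Two edge vectors: Shot 1→Shot 2 = (-639, 236, 206.2), Shot 1→Shot 3 = (-692, 42, 17.8).
Normal n = (Shot 1→Shot 2) × (Shot 1→Shot 3) = (-4459.6, -131316.2, 136474).
So ∂z/∂E = −n_x/n_z = 0.03268 and ∂z/∂N = −n_y/n_z = 0.96221.
Intercept c from Shot 1: 908.6 − 26.11 − 309.83 = 572.66.
At (504, 24): z_contact = 16.5 + 23.1 + 572.66 = 612.2 m.
Depth below ground = 977 − 612.2 = 365 m.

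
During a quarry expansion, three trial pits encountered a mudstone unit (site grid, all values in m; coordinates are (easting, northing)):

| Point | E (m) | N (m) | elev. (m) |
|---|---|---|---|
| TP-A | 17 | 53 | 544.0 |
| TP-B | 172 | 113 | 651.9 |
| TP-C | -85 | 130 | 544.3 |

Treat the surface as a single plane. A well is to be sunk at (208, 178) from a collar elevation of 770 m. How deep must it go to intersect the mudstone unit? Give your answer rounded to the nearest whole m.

62 m

Let the plane be z = a·E + b·N + c.
TP-B−TP-A: 155a + 60b = 107.9;  TP-C−TP-A: −102a + 77b = 0.3.
Solving gives a = 0.45917, b = 0.61215.
Then c = 544 − a·17 − b·53 = 503.75.
At (208, 178): z_contact = 95.5 + 109.0 + 503.75 = 708.2 m.
Depth below ground = 770 − 708.2 = 62 m.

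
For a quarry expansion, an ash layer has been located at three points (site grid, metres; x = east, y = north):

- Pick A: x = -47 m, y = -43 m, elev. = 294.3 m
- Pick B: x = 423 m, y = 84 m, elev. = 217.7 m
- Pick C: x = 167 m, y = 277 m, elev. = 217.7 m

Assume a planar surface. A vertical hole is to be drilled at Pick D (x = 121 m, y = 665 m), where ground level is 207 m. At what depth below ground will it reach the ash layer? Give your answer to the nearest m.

46 m

Let the plane be z = a·x + b·y + c.
Pick B−Pick A: 470a + 127b = −76.6;  Pick C−Pick A: 214a + 320b = −76.6.
Solving gives a = −0.11998, b = −0.15914.
Then c = 294.3 − a·-47 − b·-43 = 281.82.
At (121, 665): z_contact = −14.5 − 105.8 + 281.82 = 161.5 m.
Depth below ground = 207 − 161.5 = 46 m.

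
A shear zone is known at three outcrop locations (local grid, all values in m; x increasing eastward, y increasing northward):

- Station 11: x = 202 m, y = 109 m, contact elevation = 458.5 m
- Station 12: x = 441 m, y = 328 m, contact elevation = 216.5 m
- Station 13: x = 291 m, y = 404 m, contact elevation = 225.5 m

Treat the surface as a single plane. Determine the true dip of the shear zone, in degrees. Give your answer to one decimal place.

Two edge vectors: Station 11→Station 12 = (239, 219, -242), Station 11→Station 13 = (89, 295, -233).
Normal n = (Station 11→Station 12) × (Station 11→Station 13) = (20363, 34149, 51014).
So ∂z/∂x = −n_x/n_z = −0.39916 and ∂z/∂y = −n_y/n_z = −0.66940.
Gradient magnitude |∇z| = √(a² + b²) = √(0.15933 + 0.44810) = 0.77938.
True dip = arctan(0.77938) = 37.9°, dipping toward NNE (azimuth ≈ 031°).

37.9°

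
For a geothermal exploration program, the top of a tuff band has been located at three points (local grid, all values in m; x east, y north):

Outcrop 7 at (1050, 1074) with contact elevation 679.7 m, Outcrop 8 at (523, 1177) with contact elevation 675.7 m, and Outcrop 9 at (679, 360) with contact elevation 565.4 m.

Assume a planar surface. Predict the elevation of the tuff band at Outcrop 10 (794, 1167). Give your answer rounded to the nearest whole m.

Two edge vectors: Outcrop 7→Outcrop 8 = (-527, 103, -4), Outcrop 7→Outcrop 9 = (-371, -714, -114.3).
Normal n = (Outcrop 7→Outcrop 8) × (Outcrop 7→Outcrop 9) = (-14628.9, -58752.1, 414491).
So ∂z/∂x = −n_x/n_z = 0.03529 and ∂z/∂y = −n_y/n_z = 0.14175.
Intercept c from Outcrop 7: 679.7 − 37.06 − 152.23 = 490.41.
At (794, 1167): z = 28.0 + 165.4 + 490.41 = 683.8 m.

684 m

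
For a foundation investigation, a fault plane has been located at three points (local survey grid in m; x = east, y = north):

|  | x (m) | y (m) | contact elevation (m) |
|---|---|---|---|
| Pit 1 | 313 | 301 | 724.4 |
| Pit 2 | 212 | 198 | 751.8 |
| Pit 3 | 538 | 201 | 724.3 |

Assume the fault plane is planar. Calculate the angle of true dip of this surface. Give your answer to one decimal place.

Let the plane be z = a·x + b·y + c.
Pit 2−Pit 1: −101a − 103b = 27.4;  Pit 3−Pit 1: 225a − 100b = −0.1.
Solving gives a = −0.08265, b = −0.18497.
Gradient magnitude |∇z| = √(a² + b²) = √(0.00683 + 0.03421) = 0.20260.
True dip = arctan(0.20260) = 11.5°, dipping toward NNE (azimuth ≈ 024°).

11.5°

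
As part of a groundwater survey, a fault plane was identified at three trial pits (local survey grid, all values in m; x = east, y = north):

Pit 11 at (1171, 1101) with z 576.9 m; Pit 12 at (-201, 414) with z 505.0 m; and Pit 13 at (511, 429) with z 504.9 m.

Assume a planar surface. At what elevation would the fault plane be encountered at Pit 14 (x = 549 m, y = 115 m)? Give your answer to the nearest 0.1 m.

470.4 m

Two edge vectors: Pit 11→Pit 12 = (-1372, -687, -71.9), Pit 11→Pit 13 = (-660, -672, -72).
Normal n = (Pit 11→Pit 12) × (Pit 11→Pit 13) = (1147.2, -51330, 468564).
So ∂z/∂x = −n_x/n_z = −0.002448 and ∂z/∂y = −n_y/n_z = 0.109547.
Intercept c from Pit 11: 576.9 + 2.87 − 120.61 = 459.16.
At (549, 115): z = −1.3 + 12.6 + 459.16 = 470.4 m.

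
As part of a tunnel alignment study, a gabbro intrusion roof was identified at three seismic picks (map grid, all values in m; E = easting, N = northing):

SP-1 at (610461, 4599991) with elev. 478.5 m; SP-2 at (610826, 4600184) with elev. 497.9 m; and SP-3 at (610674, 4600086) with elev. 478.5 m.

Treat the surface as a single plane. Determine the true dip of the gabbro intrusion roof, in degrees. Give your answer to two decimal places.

Two edge vectors: SP-1→SP-2 = (365, 193, 19.4), SP-1→SP-3 = (213, 95, 0).
Normal n = (SP-1→SP-2) × (SP-1→SP-3) = (-1843, 4132.2, -6434).
So ∂z/∂E = −n_x/n_z = −0.28645 and ∂z/∂N = −n_y/n_z = 0.64224.
Gradient magnitude |∇z| = √(a² + b²) = √(0.08205 + 0.41248) = 0.70323.
True dip = arctan(0.70323) = 35.12°, dipping toward SSE (azimuth ≈ 156°).

35.12°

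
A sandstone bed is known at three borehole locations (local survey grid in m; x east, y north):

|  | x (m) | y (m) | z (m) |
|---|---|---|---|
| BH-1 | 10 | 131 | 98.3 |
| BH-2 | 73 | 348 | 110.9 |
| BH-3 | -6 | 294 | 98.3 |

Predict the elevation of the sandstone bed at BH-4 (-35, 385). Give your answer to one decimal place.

Let the plane be z = a·x + b·y + c.
BH-2−BH-1: 63a + 217b = 12.6;  BH-3−BH-1: −16a + 163b = 0.
Solving gives a = 0.14947, b = 0.01467.
Then c = 98.3 − a·10 − b·131 = 94.88.
At (-35, 385): z = −5.2 + 5.6 + 94.88 = 95.3 m.

95.3 m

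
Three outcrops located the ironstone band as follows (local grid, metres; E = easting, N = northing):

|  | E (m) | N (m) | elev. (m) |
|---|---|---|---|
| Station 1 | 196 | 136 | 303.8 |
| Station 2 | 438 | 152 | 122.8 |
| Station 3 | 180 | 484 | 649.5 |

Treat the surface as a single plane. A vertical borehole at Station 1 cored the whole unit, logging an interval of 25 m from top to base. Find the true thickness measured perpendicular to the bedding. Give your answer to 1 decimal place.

Two edge vectors: Station 1→Station 2 = (242, 16, -181), Station 1→Station 3 = (-16, 348, 345.7).
Normal n = (Station 1→Station 2) × (Station 1→Station 3) = (68519.2, -80763.4, 84472).
So ∂z/∂E = −n_x/n_z = −0.81115 and ∂z/∂N = −n_y/n_z = 0.95610.
|∇z| = √(a²+b²) = 1.25383, so dip δ = arctan(1.25383) = 51.43°.
True thickness = vertical thickness × cos δ = 25 × cos 51.43° = 15.6 m.

15.6 m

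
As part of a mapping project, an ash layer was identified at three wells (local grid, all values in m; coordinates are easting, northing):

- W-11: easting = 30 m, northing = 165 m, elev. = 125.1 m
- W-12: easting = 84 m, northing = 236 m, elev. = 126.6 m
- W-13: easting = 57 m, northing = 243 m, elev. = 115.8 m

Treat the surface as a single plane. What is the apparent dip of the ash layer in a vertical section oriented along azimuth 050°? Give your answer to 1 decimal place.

Let the plane be z = a·easting + b·northing + c.
W-12−W-11: 54a + 71b = 1.5;  W-13−W-11: 27a + 78b = −9.3.
Solving gives a = 0.33869, b = −0.23647.
Unit vector along 050° is (sin 50°, cos 50°) = (0.7660, 0.6428).
Slope in that direction = a·(0.7660) + b·(0.6428) = 0.10745.
Apparent dip = arctan|0.10745| = 6.1° (true dip is 22.4°, so apparent ≤ true as expected).

6.1°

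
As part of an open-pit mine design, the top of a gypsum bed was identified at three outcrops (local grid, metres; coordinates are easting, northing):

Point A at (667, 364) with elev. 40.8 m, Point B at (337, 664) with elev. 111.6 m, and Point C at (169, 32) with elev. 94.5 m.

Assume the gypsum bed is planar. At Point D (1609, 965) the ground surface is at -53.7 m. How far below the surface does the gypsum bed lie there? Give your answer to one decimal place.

8.9 m

Two edge vectors: Point A→Point B = (-330, 300, 70.8), Point A→Point C = (-498, -332, 53.7).
Normal n = (Point A→Point B) × (Point A→Point C) = (39615.6, -17537.4, 258960).
So ∂z/∂easting = −n_x/n_z = −0.152980 and ∂z/∂northing = −n_y/n_z = 0.067722.
Intercept c from Point A: 40.8 + 102.04 − 24.65 = 118.19.
At (1609, 965): z_contact = −246.14 + 65.35 + 118.19 = -62.61 m.
Depth below ground = -53.7 − (-62.61) = 8.9 m.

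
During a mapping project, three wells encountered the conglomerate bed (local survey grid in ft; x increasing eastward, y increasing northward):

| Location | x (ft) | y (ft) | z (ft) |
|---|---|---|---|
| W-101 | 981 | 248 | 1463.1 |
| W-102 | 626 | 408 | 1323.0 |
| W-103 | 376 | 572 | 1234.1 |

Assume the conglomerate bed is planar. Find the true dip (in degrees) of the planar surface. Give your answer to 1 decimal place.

27.3°

Let the plane be z = a·x + b·y + c.
W-102−W-101: −355a + 160b = −140.1;  W-103−W-101: −605a + 324b = −229.
Solving gives a = 0.48037, b = 0.19020.
Gradient magnitude |∇z| = √(a² + b²) = √(0.23076 + 0.03618) = 0.51666.
True dip = arctan(0.51666) = 27.3°, dipping toward WSW (azimuth ≈ 248°).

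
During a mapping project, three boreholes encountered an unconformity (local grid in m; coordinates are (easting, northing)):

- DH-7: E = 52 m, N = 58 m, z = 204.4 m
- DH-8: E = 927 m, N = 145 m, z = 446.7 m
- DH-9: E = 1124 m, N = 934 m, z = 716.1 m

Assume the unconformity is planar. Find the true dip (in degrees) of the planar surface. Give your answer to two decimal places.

20.52°

Let the plane be z = a·E + b·N + c.
DH-8−DH-7: 875a + 87b = 242.3;  DH-9−DH-7: 1072a + 876b = 511.7.
Solving gives a = 0.24915, b = 0.27924.
Gradient magnitude |∇z| = √(a² + b²) = √(0.06208 + 0.07797) = 0.37423.
True dip = arctan(0.37423) = 20.52°, dipping toward SW (azimuth ≈ 222°).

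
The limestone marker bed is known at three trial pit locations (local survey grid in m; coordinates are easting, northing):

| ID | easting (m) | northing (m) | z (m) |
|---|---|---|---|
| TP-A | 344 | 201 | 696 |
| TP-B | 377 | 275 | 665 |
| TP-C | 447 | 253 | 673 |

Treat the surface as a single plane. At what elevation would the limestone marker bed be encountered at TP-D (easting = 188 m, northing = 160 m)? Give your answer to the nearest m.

Two edge vectors: TP-A→TP-B = (33, 74, -31), TP-A→TP-C = (103, 52, -23).
Normal n = (TP-A→TP-B) × (TP-A→TP-C) = (-90, -2434, -5906).
So ∂z/∂easting = −n_x/n_z = −0.01524 and ∂z/∂northing = −n_y/n_z = −0.41212.
Intercept c from TP-A: 696 + 5.24 + 82.84 = 784.08.
At (188, 160): z = −2.9 − 65.9 + 784.08 = 715.3 m.

715 m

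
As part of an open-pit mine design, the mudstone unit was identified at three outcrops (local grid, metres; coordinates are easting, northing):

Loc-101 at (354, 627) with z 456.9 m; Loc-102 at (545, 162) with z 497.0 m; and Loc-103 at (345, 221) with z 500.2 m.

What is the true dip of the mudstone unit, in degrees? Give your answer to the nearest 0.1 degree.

Let the plane be z = a·easting + b·northing + c.
Loc-102−Loc-101: 191a − 465b = 40.1;  Loc-103−Loc-101: −9a − 406b = 43.3.
Solving gives a = −0.04715, b = −0.10560.
Gradient magnitude |∇z| = √(a² + b²) = √(0.00222 + 0.01115) = 0.11565.
True dip = arctan(0.11565) = 6.6°, dipping toward NNE (azimuth ≈ 024°).

6.6°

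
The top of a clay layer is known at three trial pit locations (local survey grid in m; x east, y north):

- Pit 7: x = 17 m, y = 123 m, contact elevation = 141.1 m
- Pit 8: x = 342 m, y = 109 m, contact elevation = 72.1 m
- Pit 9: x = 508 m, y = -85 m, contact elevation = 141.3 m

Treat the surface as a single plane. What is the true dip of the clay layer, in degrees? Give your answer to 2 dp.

Two edge vectors: Pit 7→Pit 8 = (325, -14, -69), Pit 7→Pit 9 = (491, -208, 0.2).
Normal n = (Pit 7→Pit 8) × (Pit 7→Pit 9) = (-14354.8, -33944, -60726).
So ∂z/∂x = −n_x/n_z = −0.23639 and ∂z/∂y = −n_y/n_z = −0.55897.
Gradient magnitude |∇z| = √(a² + b²) = √(0.05588 + 0.31245) = 0.60690.
True dip = arctan(0.60690) = 31.25°, dipping toward NNE (azimuth ≈ 023°).

31.25°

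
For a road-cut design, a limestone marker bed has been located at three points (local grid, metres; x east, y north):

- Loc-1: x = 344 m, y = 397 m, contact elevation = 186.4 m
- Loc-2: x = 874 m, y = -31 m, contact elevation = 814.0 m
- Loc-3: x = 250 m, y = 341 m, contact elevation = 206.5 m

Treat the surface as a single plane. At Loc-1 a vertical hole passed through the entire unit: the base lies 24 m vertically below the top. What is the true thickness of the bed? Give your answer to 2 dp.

Two edge vectors: Loc-1→Loc-2 = (530, -428, 627.6), Loc-1→Loc-3 = (-94, -56, 20.1).
Normal n = (Loc-1→Loc-2) × (Loc-1→Loc-3) = (26542.8, -69647.4, -69912).
So ∂z/∂x = −n_x/n_z = 0.37966 and ∂z/∂y = −n_y/n_z = −0.99622.
|∇z| = √(a²+b²) = 1.06611, so dip δ = arctan(1.06611) = 46.83°.
True thickness = vertical thickness × cos δ = 24 × cos 46.83° = 16.42 m.

16.42 m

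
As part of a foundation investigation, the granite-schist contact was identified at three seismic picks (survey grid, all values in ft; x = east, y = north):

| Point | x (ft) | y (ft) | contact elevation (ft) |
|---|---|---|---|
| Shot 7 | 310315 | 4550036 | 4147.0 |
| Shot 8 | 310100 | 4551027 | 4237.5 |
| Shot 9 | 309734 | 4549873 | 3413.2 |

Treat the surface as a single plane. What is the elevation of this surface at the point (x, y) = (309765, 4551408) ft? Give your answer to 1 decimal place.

Two edge vectors: Shot 7→Shot 8 = (-215, 991, 90.5), Shot 7→Shot 9 = (-581, -163, -733.8).
Normal n = (Shot 7→Shot 8) × (Shot 7→Shot 9) = (-712444.3, -210347.5, 610816).
So ∂z/∂x = −n_x/n_z = 1.166381202 and ∂z/∂y = −n_y/n_z = 0.344371300.
Intercept c from Shot 7: 4147 − 361945.58 − 1566901.81 = −1924700.40.
At (309765, 4551408): z = 361304.1 + 1567374.3 − 1924700.40 = 3978.0 ft.

3978.0 ft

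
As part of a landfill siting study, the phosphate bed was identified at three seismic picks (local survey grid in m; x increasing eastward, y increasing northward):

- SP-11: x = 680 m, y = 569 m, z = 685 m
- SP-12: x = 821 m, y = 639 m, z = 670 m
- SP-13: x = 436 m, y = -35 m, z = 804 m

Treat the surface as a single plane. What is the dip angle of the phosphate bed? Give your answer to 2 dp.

10.92°

Let the plane be z = a·x + b·y + c.
SP-12−SP-11: 141a + 70b = −15;  SP-13−SP-11: −244a − 604b = 119.
Solving gives a = −0.01072, b = −0.19269.
Gradient magnitude |∇z| = √(a² + b²) = √(0.00011 + 0.03713) = 0.19299.
True dip = arctan(0.19299) = 10.92°, dipping toward N (azimuth ≈ 003°).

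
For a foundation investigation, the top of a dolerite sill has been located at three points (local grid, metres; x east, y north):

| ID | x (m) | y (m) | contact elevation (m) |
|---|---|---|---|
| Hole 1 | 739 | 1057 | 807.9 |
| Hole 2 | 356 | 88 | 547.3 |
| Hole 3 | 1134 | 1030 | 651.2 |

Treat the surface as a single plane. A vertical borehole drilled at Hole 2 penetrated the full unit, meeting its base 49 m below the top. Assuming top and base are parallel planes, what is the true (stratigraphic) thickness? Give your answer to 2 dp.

42.85 m

Two edge vectors: Hole 1→Hole 2 = (-383, -969, -260.6), Hole 1→Hole 3 = (395, -27, -156.7).
Normal n = (Hole 1→Hole 2) × (Hole 1→Hole 3) = (144806.1, -162953.1, 393096).
So ∂z/∂x = −n_x/n_z = −0.36837 and ∂z/∂y = −n_y/n_z = 0.41454.
|∇z| = √(a²+b²) = 0.55456, so dip δ = arctan(0.55456) = 29.01°.
True thickness = vertical thickness × cos δ = 49 × cos 29.01° = 42.85 m.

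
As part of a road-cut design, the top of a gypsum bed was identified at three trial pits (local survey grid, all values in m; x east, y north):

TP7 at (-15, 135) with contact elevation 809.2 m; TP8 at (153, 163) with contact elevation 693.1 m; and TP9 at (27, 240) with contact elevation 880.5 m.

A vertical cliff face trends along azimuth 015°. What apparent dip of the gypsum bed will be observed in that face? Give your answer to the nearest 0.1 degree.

37.4°

Let the plane be z = a·x + b·y + c.
TP8−TP7: 168a + 28b = −116.1;  TP9−TP7: 42a + 105b = 71.3.
Solving gives a = −0.86169, b = 1.02372.
Unit vector along 015° is (sin 15°, cos 15°) = (0.2588, 0.9659).
Slope in that direction = a·(0.2588) + b·(0.9659) = 0.76582.
Apparent dip = arctan|0.76582| = 37.4° (true dip is 53.2°, so apparent ≤ true as expected).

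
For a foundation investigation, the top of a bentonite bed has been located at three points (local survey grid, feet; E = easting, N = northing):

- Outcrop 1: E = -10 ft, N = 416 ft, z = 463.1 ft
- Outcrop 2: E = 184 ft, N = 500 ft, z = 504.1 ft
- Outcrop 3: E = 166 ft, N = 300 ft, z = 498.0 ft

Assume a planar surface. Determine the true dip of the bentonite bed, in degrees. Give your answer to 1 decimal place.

11.7°

Let the plane be z = a·E + b·N + c.
Outcrop 2−Outcrop 1: 194a + 84b = 41;  Outcrop 3−Outcrop 1: 176a − 116b = 34.9.
Solving gives a = 0.20617, b = 0.01194.
Gradient magnitude |∇z| = √(a² + b²) = √(0.04251 + 0.00014) = 0.20651.
True dip = arctan(0.20651) = 11.7°, dipping toward W (azimuth ≈ 267°).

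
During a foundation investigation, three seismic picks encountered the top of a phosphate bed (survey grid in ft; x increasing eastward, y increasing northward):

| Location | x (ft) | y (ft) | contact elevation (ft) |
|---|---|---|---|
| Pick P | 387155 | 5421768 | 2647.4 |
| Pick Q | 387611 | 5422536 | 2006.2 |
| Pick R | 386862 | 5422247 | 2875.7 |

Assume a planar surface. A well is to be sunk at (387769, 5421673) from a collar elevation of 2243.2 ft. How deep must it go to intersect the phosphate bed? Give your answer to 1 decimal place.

Let the plane be z = a·x + b·y + c.
Pick Q−Pick P: 456a + 768b = −641.2;  Pick R−Pick P: −293a + 479b = 228.3.
Solving gives a = −1.087994985, b = −0.188898811.
Then c = 2647.4 − a·387155 − b·5421768 = 1448035.63.
At (387769, 5421673): z_contact = −421890.73 − 1024147.58 + 1448035.63 = 1997.32 ft.
Depth below ground = 2243.2 − 1997.32 = 245.9 ft.

245.9 ft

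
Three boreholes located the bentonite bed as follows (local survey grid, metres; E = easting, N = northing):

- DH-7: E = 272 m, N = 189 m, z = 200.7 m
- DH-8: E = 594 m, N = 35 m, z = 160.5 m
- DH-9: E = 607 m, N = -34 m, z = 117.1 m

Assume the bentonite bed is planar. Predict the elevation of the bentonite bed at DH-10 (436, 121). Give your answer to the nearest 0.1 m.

Let the plane be z = a·E + b·N + c.
DH-8−DH-7: 322a − 154b = −40.2;  DH-9−DH-7: 335a − 223b = −83.6.
Solving gives a = 0.19340, b = 0.66542.
Then c = 200.7 − a·272 − b·189 = 22.33.
At (436, 121): z = 84.3 + 80.5 + 22.33 = 187.2 m.

187.2 m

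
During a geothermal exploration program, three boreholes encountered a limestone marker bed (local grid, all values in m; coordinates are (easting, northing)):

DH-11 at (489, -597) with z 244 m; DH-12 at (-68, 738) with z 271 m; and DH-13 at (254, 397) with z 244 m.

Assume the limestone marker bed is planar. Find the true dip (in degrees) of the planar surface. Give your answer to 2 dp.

6.56°

Two edge vectors: DH-11→DH-12 = (-557, 1335, 27), DH-11→DH-13 = (-235, 994, 0).
Normal n = (DH-11→DH-12) × (DH-11→DH-13) = (-26838, -6345, -239933).
So ∂z/∂E = −n_x/n_z = −0.11186 and ∂z/∂N = −n_y/n_z = −0.02644.
Gradient magnitude |∇z| = √(a² + b²) = √(0.01251 + 0.00070) = 0.11494.
True dip = arctan(0.11494) = 6.56°, dipping toward ENE (azimuth ≈ 077°).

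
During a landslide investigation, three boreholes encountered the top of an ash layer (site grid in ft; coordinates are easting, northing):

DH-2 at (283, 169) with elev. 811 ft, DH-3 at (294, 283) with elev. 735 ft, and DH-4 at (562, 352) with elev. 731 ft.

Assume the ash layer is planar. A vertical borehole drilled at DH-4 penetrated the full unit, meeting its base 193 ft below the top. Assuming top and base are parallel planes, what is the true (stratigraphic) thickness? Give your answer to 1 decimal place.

Let the plane be z = a·easting + b·northing + c.
DH-3−DH-2: 11a + 114b = −76;  DH-4−DH-2: 279a + 183b = −80.
Solving gives a = 0.16071, b = −0.68217.
|∇z| = √(a²+b²) = 0.70085, so dip δ = arctan(0.70085) = 35.02°.
True thickness = vertical thickness × cos δ = 193 × cos 35.02° = 158.0 ft.

158.0 ft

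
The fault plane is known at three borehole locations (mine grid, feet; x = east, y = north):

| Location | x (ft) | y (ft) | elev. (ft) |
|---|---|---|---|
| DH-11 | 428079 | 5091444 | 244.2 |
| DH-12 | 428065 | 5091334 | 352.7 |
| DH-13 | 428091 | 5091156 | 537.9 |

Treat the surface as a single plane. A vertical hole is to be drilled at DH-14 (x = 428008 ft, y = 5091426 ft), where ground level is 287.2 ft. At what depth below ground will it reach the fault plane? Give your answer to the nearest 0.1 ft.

38.8 ft

Two edge vectors: DH-11→DH-12 = (-14, -110, 108.5), DH-11→DH-13 = (12, -288, 293.7).
Normal n = (DH-11→DH-12) × (DH-11→DH-13) = (-1059, 5413.8, 5352).
So ∂z/∂x = −n_x/n_z = 0.197869955 and ∂z/∂y = −n_y/n_z = −1.011547085.
Intercept c from DH-11: 244.2 − 84703.97 + 5150235.34 = 5065775.57.
At (428008, 5091426): z_contact = 84689.92 − 5150217.13 + 5065775.57 = 248.36 ft.
Depth below ground = 287.2 − 248.36 = 38.8 ft.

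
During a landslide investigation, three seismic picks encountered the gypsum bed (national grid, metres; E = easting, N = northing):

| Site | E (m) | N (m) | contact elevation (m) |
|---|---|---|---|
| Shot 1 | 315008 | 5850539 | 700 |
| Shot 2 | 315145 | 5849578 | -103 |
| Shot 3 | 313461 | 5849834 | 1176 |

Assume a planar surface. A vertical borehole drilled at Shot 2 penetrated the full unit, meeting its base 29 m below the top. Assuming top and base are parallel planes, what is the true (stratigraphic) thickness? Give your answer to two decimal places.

Let the plane be z = a·E + b·N + c.
Shot 2−Shot 1: 137a − 961b = −803;  Shot 3−Shot 1: −1547a − 705b = 476.
Solving gives a = −0.64649, b = 0.74342.
|∇z| = √(a²+b²) = 0.98520, so dip δ = arctan(0.98520) = 44.57°.
True thickness = vertical thickness × cos δ = 29 × cos 44.57° = 20.66 m.

20.66 m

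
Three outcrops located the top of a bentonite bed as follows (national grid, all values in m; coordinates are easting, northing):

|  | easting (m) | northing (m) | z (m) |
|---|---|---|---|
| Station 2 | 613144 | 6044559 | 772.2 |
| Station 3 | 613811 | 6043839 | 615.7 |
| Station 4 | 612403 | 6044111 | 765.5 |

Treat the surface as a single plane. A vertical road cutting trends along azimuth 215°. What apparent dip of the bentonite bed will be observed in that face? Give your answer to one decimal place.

4.2°

Two edge vectors: Station 2→Station 3 = (667, -720, -156.5), Station 2→Station 4 = (-741, -448, -6.7).
Normal n = (Station 2→Station 3) × (Station 2→Station 4) = (-65288, 120435.4, -832336).
So ∂z/∂easting = −n_x/n_z = −0.07844 and ∂z/∂northing = −n_y/n_z = 0.14470.
Unit vector along 215° is (sin 215°, cos 215°) = (-0.5736, -0.8192).
Slope in that direction = a·(-0.5736) + b·(-0.8192) = −0.07354.
Apparent dip = arctan|0.07354| = 4.2° (true dip is 9.3°, so apparent ≤ true as expected).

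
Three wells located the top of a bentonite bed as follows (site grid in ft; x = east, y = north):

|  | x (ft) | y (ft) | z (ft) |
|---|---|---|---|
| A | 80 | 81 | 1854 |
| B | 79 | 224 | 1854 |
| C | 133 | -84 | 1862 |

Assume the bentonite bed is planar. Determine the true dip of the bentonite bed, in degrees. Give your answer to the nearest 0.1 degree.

Two edge vectors: A→B = (-1, 143, 0), A→C = (53, -165, 8).
Normal n = (A→B) × (A→C) = (1144, 8, -7414).
So ∂z/∂x = −n_x/n_z = 0.15430 and ∂z/∂y = −n_y/n_z = 0.00108.
Gradient magnitude |∇z| = √(a² + b²) = √(0.02381 + 0.00000) = 0.15431.
True dip = arctan(0.15431) = 8.8°, dipping toward W (azimuth ≈ 270°).

8.8°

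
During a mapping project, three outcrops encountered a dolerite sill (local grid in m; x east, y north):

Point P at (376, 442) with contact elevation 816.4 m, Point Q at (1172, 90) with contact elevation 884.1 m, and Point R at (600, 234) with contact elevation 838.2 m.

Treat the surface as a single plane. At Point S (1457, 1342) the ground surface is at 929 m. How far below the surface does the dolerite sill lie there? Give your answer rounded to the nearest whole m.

Two edge vectors: Point P→Point Q = (796, -352, 67.7), Point P→Point R = (224, -208, 21.8).
Normal n = (Point P→Point Q) × (Point P→Point R) = (6408, -2188, -86720).
So ∂z/∂x = −n_x/n_z = 0.07389 and ∂z/∂y = −n_y/n_z = −0.02523.
Intercept c from Point P: 816.4 − 27.78 + 11.15 = 799.77.
At (1457, 1342): z_contact = 107.7 − 33.9 + 799.77 = 873.6 m.
Depth below ground = 929 − 873.6 = 55 m.

55 m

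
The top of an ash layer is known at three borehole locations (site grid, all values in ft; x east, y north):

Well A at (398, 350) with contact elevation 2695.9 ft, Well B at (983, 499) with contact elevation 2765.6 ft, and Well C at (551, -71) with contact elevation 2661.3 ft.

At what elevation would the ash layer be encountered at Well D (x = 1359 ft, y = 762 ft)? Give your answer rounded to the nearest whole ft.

Let the plane be z = a·x + b·y + c.
Well B−Well A: 585a + 149b = 69.7;  Well C−Well A: 153a − 421b = −34.6.
Solving gives a = 0.08989, b = 0.11485.
Then c = 2695.9 − a·398 − b·350 = 2619.92.
At (1359, 762): z = 122.2 + 87.5 + 2619.92 = 2829.6 ft.

2830 ft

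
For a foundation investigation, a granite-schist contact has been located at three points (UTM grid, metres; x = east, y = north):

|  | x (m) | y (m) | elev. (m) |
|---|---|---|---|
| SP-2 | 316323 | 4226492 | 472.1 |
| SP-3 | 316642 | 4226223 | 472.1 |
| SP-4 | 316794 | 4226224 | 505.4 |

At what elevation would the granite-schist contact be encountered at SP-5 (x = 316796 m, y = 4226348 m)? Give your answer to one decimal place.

537.8 m

Two edge vectors: SP-2→SP-3 = (319, -269, 0), SP-2→SP-4 = (471, -268, 33.3).
Normal n = (SP-2→SP-3) × (SP-2→SP-4) = (-8957.7, -10622.7, 41207).
So ∂z/∂x = −n_x/n_z = 0.217382969 and ∂z/∂y = −n_y/n_z = 0.257788725.
Intercept c from SP-2: 472.1 − 68763.23 − 1089541.98 = −1157833.12.
At (316796, 4226348): z = 68866.1 + 1089504.9 − 1157833.12 = 537.8 m.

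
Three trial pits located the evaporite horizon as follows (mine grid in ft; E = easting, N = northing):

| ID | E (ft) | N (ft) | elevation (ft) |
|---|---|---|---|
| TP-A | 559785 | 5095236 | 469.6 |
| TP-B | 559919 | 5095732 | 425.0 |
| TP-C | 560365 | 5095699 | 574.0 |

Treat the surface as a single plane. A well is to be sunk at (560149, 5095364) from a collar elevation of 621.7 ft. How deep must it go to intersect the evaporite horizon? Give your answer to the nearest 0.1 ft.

Let the plane be z = a·E + b·N + c.
TP-B−TP-A: 134a + 496b = −44.6;  TP-C−TP-A: 580a + 463b = 104.4.
Solving gives a = 0.321010645, b = −0.176644005.
Then c = 469.6 − a·559785 − b·5095236 = 720815.55.
At (560149, 5095364): z_contact = 179813.79 − 900065.50 + 720815.55 = 563.84 ft.
Depth below ground = 621.7 − 563.84 = 57.9 ft.

57.9 ft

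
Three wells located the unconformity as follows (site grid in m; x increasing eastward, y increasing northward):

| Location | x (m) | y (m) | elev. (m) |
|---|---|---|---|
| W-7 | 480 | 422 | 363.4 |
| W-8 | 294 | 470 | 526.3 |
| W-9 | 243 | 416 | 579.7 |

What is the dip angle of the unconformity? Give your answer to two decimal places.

Two edge vectors: W-7→W-8 = (-186, 48, 162.9), W-7→W-9 = (-237, -6, 216.3).
Normal n = (W-7→W-8) × (W-7→W-9) = (11359.8, 1624.5, 12492).
So ∂z/∂x = −n_x/n_z = −0.90937 and ∂z/∂y = −n_y/n_z = −0.13004.
Gradient magnitude |∇z| = √(a² + b²) = √(0.82695 + 0.01691) = 0.91862.
True dip = arctan(0.91862) = 42.57°, dipping toward E (azimuth ≈ 082°).

42.57°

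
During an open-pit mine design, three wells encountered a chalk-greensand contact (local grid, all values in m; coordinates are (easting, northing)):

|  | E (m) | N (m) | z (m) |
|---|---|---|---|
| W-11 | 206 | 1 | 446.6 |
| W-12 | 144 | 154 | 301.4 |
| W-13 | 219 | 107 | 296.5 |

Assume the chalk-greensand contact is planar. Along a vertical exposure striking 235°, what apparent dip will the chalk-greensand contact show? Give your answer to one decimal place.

55.9°

Let the plane be z = a·E + b·N + c.
W-12−W-11: −62a + 153b = −145.2;  W-13−W-11: 13a + 106b = −150.1.
Solving gives a = −0.88472, b = −1.30753.
Unit vector along 235° is (sin 235°, cos 235°) = (-0.8192, -0.5736).
Slope in that direction = a·(-0.8192) + b·(-0.5736) = 1.47469.
Apparent dip = arctan|1.47469| = 55.9° (true dip is 57.6°, so apparent ≤ true as expected).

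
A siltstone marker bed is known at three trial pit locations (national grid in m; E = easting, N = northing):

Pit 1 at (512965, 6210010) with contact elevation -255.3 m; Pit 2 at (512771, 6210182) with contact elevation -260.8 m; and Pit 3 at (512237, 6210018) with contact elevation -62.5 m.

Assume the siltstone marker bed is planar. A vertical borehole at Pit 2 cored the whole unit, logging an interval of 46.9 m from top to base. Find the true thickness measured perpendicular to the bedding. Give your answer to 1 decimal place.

Let the plane be z = a·E + b·N + c.
Pit 2−Pit 1: −194a + 172b = −5.5;  Pit 3−Pit 1: −728a + 8b = 192.8.
Solving gives a = −0.26851, b = −0.33484.
|∇z| = √(a²+b²) = 0.42920, so dip δ = arctan(0.42920) = 23.23°.
True thickness = vertical thickness × cos δ = 46.9 × cos 23.23° = 43.1 m.

43.1 m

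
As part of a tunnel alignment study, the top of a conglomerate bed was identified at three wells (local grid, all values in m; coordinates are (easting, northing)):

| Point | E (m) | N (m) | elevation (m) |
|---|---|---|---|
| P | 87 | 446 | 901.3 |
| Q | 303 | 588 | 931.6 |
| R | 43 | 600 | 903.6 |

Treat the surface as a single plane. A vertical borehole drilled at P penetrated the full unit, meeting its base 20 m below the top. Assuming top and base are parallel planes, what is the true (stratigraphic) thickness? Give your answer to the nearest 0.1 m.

19.9 m

Two edge vectors: P→Q = (216, 142, 30.3), P→R = (-44, 154, 2.3).
Normal n = (P→Q) × (P→R) = (-4339.6, -1830, 39512).
So ∂z/∂E = −n_x/n_z = 0.10983 and ∂z/∂N = −n_y/n_z = 0.04632.
|∇z| = √(a²+b²) = 0.11920, so dip δ = arctan(0.11920) = 6.80°.
True thickness = vertical thickness × cos δ = 20 × cos 6.80° = 19.9 m.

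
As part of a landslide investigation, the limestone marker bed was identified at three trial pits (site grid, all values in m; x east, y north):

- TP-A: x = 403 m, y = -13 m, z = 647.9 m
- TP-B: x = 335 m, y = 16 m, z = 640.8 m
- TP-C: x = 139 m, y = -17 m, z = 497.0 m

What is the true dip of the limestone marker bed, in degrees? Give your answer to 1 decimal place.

Two edge vectors: TP-A→TP-B = (-68, 29, -7.1), TP-A→TP-C = (-264, -4, -150.9).
Normal n = (TP-A→TP-B) × (TP-A→TP-C) = (-4404.5, -8386.8, 7928).
So ∂z/∂x = −n_x/n_z = 0.55556 and ∂z/∂y = −n_y/n_z = 1.05787.
Gradient magnitude |∇z| = √(a² + b²) = √(0.30865 + 1.11909) = 1.19488.
True dip = arctan(1.19488) = 50.1°, dipping toward SSW (azimuth ≈ 208°).

50.1°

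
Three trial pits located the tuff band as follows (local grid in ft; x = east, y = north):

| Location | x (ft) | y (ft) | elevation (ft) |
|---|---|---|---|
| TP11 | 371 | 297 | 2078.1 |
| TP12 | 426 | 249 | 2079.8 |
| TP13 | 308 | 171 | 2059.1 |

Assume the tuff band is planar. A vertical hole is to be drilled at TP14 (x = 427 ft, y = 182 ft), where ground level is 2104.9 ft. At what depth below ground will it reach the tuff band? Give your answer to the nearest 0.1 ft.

31.3 ft

Let the plane be z = a·x + b·y + c.
TP12−TP11: 55a − 48b = 1.7;  TP13−TP11: −63a − 126b = −19.
Solving gives a = 0.11314, b = 0.09422.
Then c = 2078.1 − a·371 − b·297 = 2008.14.
At (427, 182): z_contact = 48.31 + 17.15 + 2008.14 = 2073.60 ft.
Depth below ground = 2104.9 − 2073.60 = 31.3 ft.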